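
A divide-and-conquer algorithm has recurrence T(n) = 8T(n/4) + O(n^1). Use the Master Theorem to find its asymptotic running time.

Master Theorem for T(n) = 8T(n/4) + O(n^1):

a = 8, b = 4, c = 1
log_b(a) = log_4(8) = 1.5000

Case 1: c = 1 < log_4(8) = 1.5000
T(n) = O(n^(log_4 8))

For T(n) = 8T(n/4) + O(n^1): log_4(8) = 1.5000. This is Case 1 of the Master Theorem (c < log_b(a), work dominated by leaves), giving O(n^(log_4 8)).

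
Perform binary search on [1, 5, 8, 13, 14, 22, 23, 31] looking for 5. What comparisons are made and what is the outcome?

Binary search for 5 in [1, 5, 8, 13, 14, 22, 23, 31]:

lo=0, hi=7, mid=3, arr[mid]=13 -> 13 > 5, search left half
lo=0, hi=2, mid=1, arr[mid]=5 -> Found target at index 1!

Binary search finds 5 at index 1 after 2 comparisons. The search repeatedly halves the search space by comparing with the middle element.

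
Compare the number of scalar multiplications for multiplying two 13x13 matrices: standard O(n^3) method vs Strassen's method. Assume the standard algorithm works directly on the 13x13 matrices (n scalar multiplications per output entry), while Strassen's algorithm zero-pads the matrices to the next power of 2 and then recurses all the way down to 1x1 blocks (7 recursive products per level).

Matrix multiplication for 13x13 matrices:

Strassen's algorithm requires power-of-2 dimensions. Pad 13x13 to 16x16 (next power of 2).

Standard algorithm: 13^3 = 2197 multiplications
Strassen's algorithm: 7^(log2(16)) = 7^4 = 2401 multiplications
Difference: 2197 - 2401 = -204 (Strassen uses MORE here due to padding overhead — for small or just-over-power-of-2 n, padding can outweigh the per-level savings)

Standard: 2197 multiplications (13^3). Strassen: 2401 multiplications (7^4, after padding to 16x16). Strassen reduces 8 recursive multiplications to 7 at each level.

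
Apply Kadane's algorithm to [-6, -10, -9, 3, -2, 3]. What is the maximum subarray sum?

Using Kadane's algorithm on [-6, -10, -9, 3, -2, 3]:

Scanning through the array:
Position 1 (value -10): max_ending_here = -10, max_so_far = -6
Position 2 (value -9): max_ending_here = -9, max_so_far = -6
Position 3 (value 3): max_ending_here = 3, max_so_far = 3
Position 4 (value -2): max_ending_here = 1, max_so_far = 3
Position 5 (value 3): max_ending_here = 4, max_so_far = 4

Maximum subarray: [3, -2, 3]
Maximum sum: 4

The maximum subarray is [3, -2, 3] with sum 4. This subarray runs from index 3 to index 5.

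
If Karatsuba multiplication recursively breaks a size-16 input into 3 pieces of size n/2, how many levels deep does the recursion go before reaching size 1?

For divide and conquer with division factor 2:

Problem sizes at each level:
Level 0: 16
Level 1: 8
Level 2: 4
Level 3: 2
Level 4: 1

The root is level 0 and the size-1 base case is level 4 (the tree spans levels 0 through 4, i.e. 5 levels counting the root), so the depth is the number of divisions: log_2(16) = 4

The recursion tree depth is log_2(16) = 4. At each level, the problem size is divided by 2, so it takes 4 divisions to reduce to a base case of size 1. The algorithm makes 3 recursive calls at each level.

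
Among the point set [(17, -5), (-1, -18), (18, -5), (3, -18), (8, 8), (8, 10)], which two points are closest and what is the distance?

Computing all pairwise distances among 6 points:

d((17, -5), (-1, -18)) = 22.2036
d((17, -5), (18, -5)) = 1.0 <-- minimum
d((17, -5), (3, -18)) = 19.105
d((17, -5), (8, 8)) = 15.8114
d((17, -5), (8, 10)) = 17.4929
d((-1, -18), (18, -5)) = 23.0217
d((-1, -18), (3, -18)) = 4.0
d((-1, -18), (8, 8)) = 27.5136
d((-1, -18), (8, 10)) = 29.4109
d((18, -5), (3, -18)) = 19.8494
d((18, -5), (8, 8)) = 16.4012
d((18, -5), (8, 10)) = 18.0278
d((3, -18), (8, 8)) = 26.4764
d((3, -18), (8, 10)) = 28.4429
d((8, 8), (8, 10)) = 2.0

Closest pair: (17, -5) and (18, -5) with distance 1.0

The closest pair is (17, -5) and (18, -5) with Euclidean distance 1.0. For 6 points, brute-force pairwise comparison is shown above. For large n, the divide-and-conquer algorithm (sort by x, recurse on halves, check the dividing strip) achieves O(n log n).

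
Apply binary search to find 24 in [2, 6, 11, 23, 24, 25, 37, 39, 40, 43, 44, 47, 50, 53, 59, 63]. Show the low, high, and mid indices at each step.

Binary search for 24 in [2, 6, 11, 23, 24, 25, 37, 39, 40, 43, 44, 47, 50, 53, 59, 63]:

lo=0, hi=15, mid=7, arr[mid]=39 -> 39 > 24, search left half
lo=0, hi=6, mid=3, arr[mid]=23 -> 23 < 24, search right half
lo=4, hi=6, mid=5, arr[mid]=25 -> 25 > 24, search left half
lo=4, hi=4, mid=4, arr[mid]=24 -> Found target at index 4!

Binary search finds 24 at index 4 after 4 comparisons. The search repeatedly halves the search space by comparing with the middle element.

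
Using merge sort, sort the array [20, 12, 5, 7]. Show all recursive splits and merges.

Merge sort trace:

Split: [20, 12, 5, 7] -> [20, 12] and [5, 7]
  Split: [20, 12] -> [20] and [12]
  Merge: [20] + [12] -> [12, 20]
  Split: [5, 7] -> [5] and [7]
  Merge: [5] + [7] -> [5, 7]
Merge: [12, 20] + [5, 7] -> [5, 7, 12, 20]

Final sorted array: [5, 7, 12, 20]

The merge sort proceeds by recursively splitting the array and merging sorted halves.
After all merges, the sorted array is [5, 7, 12, 20].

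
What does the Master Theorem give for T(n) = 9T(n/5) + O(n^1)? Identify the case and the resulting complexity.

Master Theorem for T(n) = 9T(n/5) + O(n^1):

a = 9, b = 5, c = 1
log_b(a) = log_5(9) = 1.3652

Case 1: c = 1 < log_5(9) = 1.3652
T(n) = O(n^(log_5 9))

For T(n) = 9T(n/5) + O(n^1): log_5(9) = 1.3652. This is Case 1 of the Master Theorem (c < log_b(a), work dominated by leaves), giving O(n^(log_5 9)).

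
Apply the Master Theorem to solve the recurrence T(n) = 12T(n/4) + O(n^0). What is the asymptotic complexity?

Master Theorem for T(n) = 12T(n/4) + O(n^0):

a = 12, b = 4, c = 0
log_b(a) = log_4(12) = 1.7925

Case 1: c = 0 < log_4(12) = 1.7925
T(n) = O(n^(log_4 12))

For T(n) = 12T(n/4) + O(n^0): log_4(12) = 1.7925. This is Case 1 of the Master Theorem (c < log_b(a), work dominated by leaves), giving O(n^(log_4 12)).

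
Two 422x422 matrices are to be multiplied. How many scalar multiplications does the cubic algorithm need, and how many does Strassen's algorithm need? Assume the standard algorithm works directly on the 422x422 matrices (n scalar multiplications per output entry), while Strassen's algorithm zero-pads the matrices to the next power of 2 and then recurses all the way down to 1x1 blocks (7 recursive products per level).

Matrix multiplication for 422x422 matrices:

Strassen's algorithm requires power-of-2 dimensions. Pad 422x422 to 512x512 (next power of 2).

Standard algorithm: 422^3 = 75151448 multiplications
Strassen's algorithm: 7^(log2(512)) = 7^9 = 40353607 multiplications
Savings: 75151448 - 40353607 = 34797841 multiplications

Standard: 75151448 multiplications (422^3). Strassen: 40353607 multiplications (7^9, after padding to 512x512). Strassen reduces 8 recursive multiplications to 7 at each level.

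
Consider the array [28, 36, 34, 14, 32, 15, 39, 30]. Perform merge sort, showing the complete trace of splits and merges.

Merge sort trace:

Split: [28, 36, 34, 14, 32, 15, 39, 30] -> [28, 36, 34, 14] and [32, 15, 39, 30]
  Split: [28, 36, 34, 14] -> [28, 36] and [34, 14]
    Split: [28, 36] -> [28] and [36]
    Merge: [28] + [36] -> [28, 36]
    Split: [34, 14] -> [34] and [14]
    Merge: [34] + [14] -> [14, 34]
  Merge: [28, 36] + [14, 34] -> [14, 28, 34, 36]
  Split: [32, 15, 39, 30] -> [32, 15] and [39, 30]
    Split: [32, 15] -> [32] and [15]
    Merge: [32] + [15] -> [15, 32]
    Split: [39, 30] -> [39] and [30]
    Merge: [39] + [30] -> [30, 39]
  Merge: [15, 32] + [30, 39] -> [15, 30, 32, 39]
Merge: [14, 28, 34, 36] + [15, 30, 32, 39] -> [14, 15, 28, 30, 32, 34, 36, 39]

Final sorted array: [14, 15, 28, 30, 32, 34, 36, 39]

The merge sort proceeds by recursively splitting the array and merging sorted halves.
After all merges, the sorted array is [14, 15, 28, 30, 32, 34, 36, 39].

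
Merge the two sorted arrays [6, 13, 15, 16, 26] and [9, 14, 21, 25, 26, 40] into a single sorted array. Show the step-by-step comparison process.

Merging process:

Compare 6 vs 9: take 6 from left. Merged: [6]
Compare 13 vs 9: take 9 from right. Merged: [6, 9]
Compare 13 vs 14: take 13 from left. Merged: [6, 9, 13]
Compare 15 vs 14: take 14 from right. Merged: [6, 9, 13, 14]
Compare 15 vs 21: take 15 from left. Merged: [6, 9, 13, 14, 15]
Compare 16 vs 21: take 16 from left. Merged: [6, 9, 13, 14, 15, 16]
Compare 26 vs 21: take 21 from right. Merged: [6, 9, 13, 14, 15, 16, 21]
Compare 26 vs 25: take 25 from right. Merged: [6, 9, 13, 14, 15, 16, 21, 25]
Compare 26 vs 26: take 26 from left. Merged: [6, 9, 13, 14, 15, 16, 21, 25, 26]
Append remaining from right: [26, 40]. Merged: [6, 9, 13, 14, 15, 16, 21, 25, 26, 26, 40]

Final merged array: [6, 9, 13, 14, 15, 16, 21, 25, 26, 26, 40]
Total comparisons: 9

The merged array is [6, 9, 13, 14, 15, 16, 21, 25, 26, 26, 40], requiring 9 comparisons. The merge step runs in O(n) time where n is the total number of elements.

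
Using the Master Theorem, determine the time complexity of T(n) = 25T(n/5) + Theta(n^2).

Master Theorem for T(n) = 25T(n/5) + O(n^2):

a = 25, b = 5, c = 2
log_b(a) = log_5(25) = 2.0000

Case 2: c = 2 = log_5(25) = 2.0000
T(n) = O(n^2 log n) = O(n^2 log n)

For T(n) = 25T(n/5) + O(n^2): log_5(25) = 2.0000. This is Case 2 of the Master Theorem (c = log_b(a), equal work at all levels), giving O(n^2 log n).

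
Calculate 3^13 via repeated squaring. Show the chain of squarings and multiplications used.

Computing 3^13 by squaring (build up from 3^1; each line after the first costs one multiplication):

3^1 = 3
3^2 = (3^1)^2 = 3^2 = 9
3^3 = 3 * 3^2 = 3 * 9 = 27
3^6 = (3^3)^2 = 27^2 = 729
3^12 = (3^6)^2 = 729^2 = 531441
3^13 = 3 * 3^12 = 3 * 531441 = 1594323

Result: 1594323
Multiplications needed: 5 (5 lines after 3^1)

3^13 = 1594323. Using exponentiation by squaring, this requires 5 multiplications. The key idea: if the exponent is even, square the half-power; if odd, multiply by the base once.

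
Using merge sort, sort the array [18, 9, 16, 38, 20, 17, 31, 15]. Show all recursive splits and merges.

Merge sort trace:

Split: [18, 9, 16, 38, 20, 17, 31, 15] -> [18, 9, 16, 38] and [20, 17, 31, 15]
  Split: [18, 9, 16, 38] -> [18, 9] and [16, 38]
    Split: [18, 9] -> [18] and [9]
    Merge: [18] + [9] -> [9, 18]
    Split: [16, 38] -> [16] and [38]
    Merge: [16] + [38] -> [16, 38]
  Merge: [9, 18] + [16, 38] -> [9, 16, 18, 38]
  Split: [20, 17, 31, 15] -> [20, 17] and [31, 15]
    Split: [20, 17] -> [20] and [17]
    Merge: [20] + [17] -> [17, 20]
    Split: [31, 15] -> [31] and [15]
    Merge: [31] + [15] -> [15, 31]
  Merge: [17, 20] + [15, 31] -> [15, 17, 20, 31]
Merge: [9, 16, 18, 38] + [15, 17, 20, 31] -> [9, 15, 16, 17, 18, 20, 31, 38]

Final sorted array: [9, 15, 16, 17, 18, 20, 31, 38]

The merge sort proceeds by recursively splitting the array and merging sorted halves.
After all merges, the sorted array is [9, 15, 16, 17, 18, 20, 31, 38].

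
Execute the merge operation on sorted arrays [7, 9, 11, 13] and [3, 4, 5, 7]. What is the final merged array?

Merging process:

Compare 7 vs 3: take 3 from right. Merged: [3]
Compare 7 vs 4: take 4 from right. Merged: [3, 4]
Compare 7 vs 5: take 5 from right. Merged: [3, 4, 5]
Compare 7 vs 7: take 7 from left. Merged: [3, 4, 5, 7]
Compare 9 vs 7: take 7 from right. Merged: [3, 4, 5, 7, 7]
Append remaining from left: [9, 11, 13]. Merged: [3, 4, 5, 7, 7, 9, 11, 13]

Final merged array: [3, 4, 5, 7, 7, 9, 11, 13]
Total comparisons: 5

The merged array is [3, 4, 5, 7, 7, 9, 11, 13], requiring 5 comparisons. The merge step runs in O(n) time where n is the total number of elements.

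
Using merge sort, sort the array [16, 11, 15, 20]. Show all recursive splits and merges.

Merge sort trace:

Split: [16, 11, 15, 20] -> [16, 11] and [15, 20]
  Split: [16, 11] -> [16] and [11]
  Merge: [16] + [11] -> [11, 16]
  Split: [15, 20] -> [15] and [20]
  Merge: [15] + [20] -> [15, 20]
Merge: [11, 16] + [15, 20] -> [11, 15, 16, 20]

Final sorted array: [11, 15, 16, 20]

The merge sort proceeds by recursively splitting the array and merging sorted halves.
After all merges, the sorted array is [11, 15, 16, 20].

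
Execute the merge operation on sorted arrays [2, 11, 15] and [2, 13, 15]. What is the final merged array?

Merging process:

Compare 2 vs 2: take 2 from left. Merged: [2]
Compare 11 vs 2: take 2 from right. Merged: [2, 2]
Compare 11 vs 13: take 11 from left. Merged: [2, 2, 11]
Compare 15 vs 13: take 13 from right. Merged: [2, 2, 11, 13]
Compare 15 vs 15: take 15 from left. Merged: [2, 2, 11, 13, 15]
Append remaining from right: [15]. Merged: [2, 2, 11, 13, 15, 15]

Final merged array: [2, 2, 11, 13, 15, 15]
Total comparisons: 5

The merged array is [2, 2, 11, 13, 15, 15], requiring 5 comparisons. The merge step runs in O(n) time where n is the total number of elements.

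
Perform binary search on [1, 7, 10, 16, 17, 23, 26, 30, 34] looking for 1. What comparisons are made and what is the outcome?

Binary search for 1 in [1, 7, 10, 16, 17, 23, 26, 30, 34]:

lo=0, hi=8, mid=4, arr[mid]=17 -> 17 > 1, search left half
lo=0, hi=3, mid=1, arr[mid]=7 -> 7 > 1, search left half
lo=0, hi=0, mid=0, arr[mid]=1 -> Found target at index 0!

Binary search finds 1 at index 0 after 3 comparisons. The search repeatedly halves the search space by comparing with the middle element.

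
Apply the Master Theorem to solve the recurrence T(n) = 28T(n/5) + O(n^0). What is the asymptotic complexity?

Master Theorem for T(n) = 28T(n/5) + O(n^0):

a = 28, b = 5, c = 0
log_b(a) = log_5(28) = 2.0704

Case 1: c = 0 < log_5(28) = 2.0704
T(n) = O(n^(log_5 28))

For T(n) = 28T(n/5) + O(n^0): log_5(28) = 2.0704. This is Case 1 of the Master Theorem (c < log_b(a), work dominated by leaves), giving O(n^(log_5 28)).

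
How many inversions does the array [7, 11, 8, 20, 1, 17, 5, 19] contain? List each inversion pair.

Finding inversions in [7, 11, 8, 20, 1, 17, 5, 19]:

(0, 4): arr[0]=7 > arr[4]=1
(0, 6): arr[0]=7 > arr[6]=5
(1, 2): arr[1]=11 > arr[2]=8
(1, 4): arr[1]=11 > arr[4]=1
(1, 6): arr[1]=11 > arr[6]=5
(2, 4): arr[2]=8 > arr[4]=1
(2, 6): arr[2]=8 > arr[6]=5
(3, 4): arr[3]=20 > arr[4]=1
(3, 5): arr[3]=20 > arr[5]=17
(3, 6): arr[3]=20 > arr[6]=5
(3, 7): arr[3]=20 > arr[7]=19
(5, 6): arr[5]=17 > arr[6]=5

Total inversions: 12

The array has 12 inversion(s): (0,4), (0,6), (1,2), (1,4), (1,6), (2,4), (2,6), (3,4), (3,5), (3,6), (3,7), (5,6). Each pair (i,j) satisfies i < j and arr[i] > arr[j].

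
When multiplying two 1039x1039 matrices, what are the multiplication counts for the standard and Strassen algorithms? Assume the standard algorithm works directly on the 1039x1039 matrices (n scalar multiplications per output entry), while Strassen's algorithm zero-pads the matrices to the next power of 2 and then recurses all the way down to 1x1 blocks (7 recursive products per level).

Matrix multiplication for 1039x1039 matrices:

Strassen's algorithm requires power-of-2 dimensions. Pad 1039x1039 to 2048x2048 (next power of 2).

Standard algorithm: 1039^3 = 1121622319 multiplications
Strassen's algorithm: 7^(log2(2048)) = 7^11 = 1977326743 multiplications
Difference: 1121622319 - 1977326743 = -855704424 (Strassen uses MORE here due to padding overhead — for small or just-over-power-of-2 n, padding can outweigh the per-level savings)

Standard: 1121622319 multiplications (1039^3). Strassen: 1977326743 multiplications (7^11, after padding to 2048x2048). Strassen reduces 8 recursive multiplications to 7 at each level.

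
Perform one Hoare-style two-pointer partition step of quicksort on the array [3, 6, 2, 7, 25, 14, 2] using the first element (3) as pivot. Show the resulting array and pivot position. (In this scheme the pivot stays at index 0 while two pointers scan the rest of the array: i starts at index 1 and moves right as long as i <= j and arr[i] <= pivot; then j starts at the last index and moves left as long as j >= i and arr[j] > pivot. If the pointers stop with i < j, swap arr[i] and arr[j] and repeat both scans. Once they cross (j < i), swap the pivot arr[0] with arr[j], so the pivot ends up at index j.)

Hoare-style two-pointer partition with pivot = 3:

Initial array: [3, 6, 2, 7, 25, 14, 2]

Pointers start at i = 1, j = 6.
i stops at index 1 (arr[1]=6 > 3), j stops at index 6 (arr[6]=2 <= 3): swap arr[1] and arr[6], array becomes [3, 2, 2, 7, 25, 14, 6]
i ends at 3, j ends at 2: the pointers have crossed (j < i), so scanning stops.

Swap pivot arr[0] with arr[2] to place pivot at position 2: [2, 2, 3, 7, 25, 14, 6]
Pivot position: 2

After partitioning with pivot 3, the array becomes [2, 2, 3, 7, 25, 14, 6]. The pivot is placed at index 2. All elements to the left of the pivot are <= 3, and all elements to the right are > 3.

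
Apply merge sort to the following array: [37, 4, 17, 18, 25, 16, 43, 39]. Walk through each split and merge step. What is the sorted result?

Merge sort trace:

Split: [37, 4, 17, 18, 25, 16, 43, 39] -> [37, 4, 17, 18] and [25, 16, 43, 39]
  Split: [37, 4, 17, 18] -> [37, 4] and [17, 18]
    Split: [37, 4] -> [37] and [4]
    Merge: [37] + [4] -> [4, 37]
    Split: [17, 18] -> [17] and [18]
    Merge: [17] + [18] -> [17, 18]
  Merge: [4, 37] + [17, 18] -> [4, 17, 18, 37]
  Split: [25, 16, 43, 39] -> [25, 16] and [43, 39]
    Split: [25, 16] -> [25] and [16]
    Merge: [25] + [16] -> [16, 25]
    Split: [43, 39] -> [43] and [39]
    Merge: [43] + [39] -> [39, 43]
  Merge: [16, 25] + [39, 43] -> [16, 25, 39, 43]
Merge: [4, 17, 18, 37] + [16, 25, 39, 43] -> [4, 16, 17, 18, 25, 37, 39, 43]

Final sorted array: [4, 16, 17, 18, 25, 37, 39, 43]

The merge sort proceeds by recursively splitting the array and merging sorted halves.
After all merges, the sorted array is [4, 16, 17, 18, 25, 37, 39, 43].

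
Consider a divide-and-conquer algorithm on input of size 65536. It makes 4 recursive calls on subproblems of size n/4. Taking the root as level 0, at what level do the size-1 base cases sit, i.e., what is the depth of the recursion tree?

For divide and conquer with division factor 4:

Problem sizes at each level:
Level 0: 65536
Level 1: 16384
Level 2: 4096
Level 3: 1024
Level 4: 256
Level 5: 64
Level 6: 16
Level 7: 4
Level 8: 1

The root is level 0 and the size-1 base case is level 8 (the tree spans levels 0 through 8, i.e. 9 levels counting the root), so the depth is the number of divisions: log_4(65536) = 8

The recursion tree depth is log_4(65536) = 8. At each level, the problem size is divided by 4, so it takes 8 divisions to reduce to a base case of size 1. The algorithm makes 4 recursive calls at each level.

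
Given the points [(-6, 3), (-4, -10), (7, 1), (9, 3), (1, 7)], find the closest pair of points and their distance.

Computing all pairwise distances among 5 points:

d((-6, 3), (-4, -10)) = 13.1529
d((-6, 3), (7, 1)) = 13.1529
d((-6, 3), (9, 3)) = 15.0
d((-6, 3), (1, 7)) = 8.0623
d((-4, -10), (7, 1)) = 15.5563
d((-4, -10), (9, 3)) = 18.3848
d((-4, -10), (1, 7)) = 17.72
d((7, 1), (9, 3)) = 2.8284 <-- minimum
d((7, 1), (1, 7)) = 8.4853
d((9, 3), (1, 7)) = 8.9443

Closest pair: (7, 1) and (9, 3) with distance 2.8284

The closest pair is (7, 1) and (9, 3) with Euclidean distance 2.8284. For 5 points, brute-force pairwise comparison is shown above. For large n, the divide-and-conquer algorithm (sort by x, recurse on halves, check the dividing strip) achieves O(n log n).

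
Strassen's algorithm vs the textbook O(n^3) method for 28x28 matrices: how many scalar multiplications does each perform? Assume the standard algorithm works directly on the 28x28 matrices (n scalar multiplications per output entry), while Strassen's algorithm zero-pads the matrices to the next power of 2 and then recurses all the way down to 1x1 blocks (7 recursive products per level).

Matrix multiplication for 28x28 matrices:

Strassen's algorithm requires power-of-2 dimensions. Pad 28x28 to 32x32 (next power of 2).

Standard algorithm: 28^3 = 21952 multiplications
Strassen's algorithm: 7^(log2(32)) = 7^5 = 16807 multiplications
Savings: 21952 - 16807 = 5145 multiplications

Standard: 21952 multiplications (28^3). Strassen: 16807 multiplications (7^5, after padding to 32x32). Strassen reduces 8 recursive multiplications to 7 at each level.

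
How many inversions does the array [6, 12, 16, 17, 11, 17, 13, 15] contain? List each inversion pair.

Finding inversions in [6, 12, 16, 17, 11, 17, 13, 15]:

(1, 4): arr[1]=12 > arr[4]=11
(2, 4): arr[2]=16 > arr[4]=11
(2, 6): arr[2]=16 > arr[6]=13
(2, 7): arr[2]=16 > arr[7]=15
(3, 4): arr[3]=17 > arr[4]=11
(3, 6): arr[3]=17 > arr[6]=13
(3, 7): arr[3]=17 > arr[7]=15
(5, 6): arr[5]=17 > arr[6]=13
(5, 7): arr[5]=17 > arr[7]=15

Total inversions: 9

The array has 9 inversion(s): (1,4), (2,4), (2,6), (2,7), (3,4), (3,6), (3,7), (5,6), (5,7). Each pair (i,j) satisfies i < j and arr[i] > arr[j].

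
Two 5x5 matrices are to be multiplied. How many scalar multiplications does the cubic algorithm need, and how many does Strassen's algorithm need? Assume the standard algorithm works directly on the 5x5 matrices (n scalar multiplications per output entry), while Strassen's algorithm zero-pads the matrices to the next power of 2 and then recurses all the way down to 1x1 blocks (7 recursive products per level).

Matrix multiplication for 5x5 matrices:

Strassen's algorithm requires power-of-2 dimensions. Pad 5x5 to 8x8 (next power of 2).

Standard algorithm: 5^3 = 125 multiplications
Strassen's algorithm: 7^(log2(8)) = 7^3 = 343 multiplications
Difference: 125 - 343 = -218 (Strassen uses MORE here due to padding overhead — for small or just-over-power-of-2 n, padding can outweigh the per-level savings)

Standard: 125 multiplications (5^3). Strassen: 343 multiplications (7^3, after padding to 8x8). Strassen reduces 8 recursive multiplications to 7 at each level.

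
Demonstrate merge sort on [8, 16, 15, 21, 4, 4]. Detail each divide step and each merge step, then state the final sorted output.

Merge sort trace:

Split: [8, 16, 15, 21, 4, 4] -> [8, 16, 15] and [21, 4, 4]
  Split: [8, 16, 15] -> [8] and [16, 15]
    Split: [16, 15] -> [16] and [15]
    Merge: [16] + [15] -> [15, 16]
  Merge: [8] + [15, 16] -> [8, 15, 16]
  Split: [21, 4, 4] -> [21] and [4, 4]
    Split: [4, 4] -> [4] and [4]
    Merge: [4] + [4] -> [4, 4]
  Merge: [21] + [4, 4] -> [4, 4, 21]
Merge: [8, 15, 16] + [4, 4, 21] -> [4, 4, 8, 15, 16, 21]

Final sorted array: [4, 4, 8, 15, 16, 21]

The merge sort proceeds by recursively splitting the array and merging sorted halves.
After all merges, the sorted array is [4, 4, 8, 15, 16, 21].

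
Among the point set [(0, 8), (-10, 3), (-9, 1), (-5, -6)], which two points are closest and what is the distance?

Computing all pairwise distances among 4 points:

d((0, 8), (-10, 3)) = 11.1803
d((0, 8), (-9, 1)) = 11.4018
d((0, 8), (-5, -6)) = 14.8661
d((-10, 3), (-9, 1)) = 2.2361 <-- minimum
d((-10, 3), (-5, -6)) = 10.2956
d((-9, 1), (-5, -6)) = 8.0623

Closest pair: (-10, 3) and (-9, 1) with distance 2.2361

The closest pair is (-10, 3) and (-9, 1) with Euclidean distance 2.2361. For 4 points, brute-force pairwise comparison is shown above. For large n, the divide-and-conquer algorithm (sort by x, recurse on halves, check the dividing strip) achieves O(n log n).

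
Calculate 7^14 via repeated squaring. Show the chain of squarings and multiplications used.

Computing 7^14 by squaring (build up from 7^1; each line after the first costs one multiplication):

7^1 = 7
7^2 = (7^1)^2 = 7^2 = 49
7^3 = 7 * 7^2 = 7 * 49 = 343
7^6 = (7^3)^2 = 343^2 = 117649
7^7 = 7 * 7^6 = 7 * 117649 = 823543
7^14 = (7^7)^2 = 823543^2 = 678223072849

Result: 678223072849
Multiplications needed: 5 (5 lines after 7^1)

7^14 = 678223072849. Using exponentiation by squaring, this requires 5 multiplications. The key idea: if the exponent is even, square the half-power; if odd, multiply by the base once.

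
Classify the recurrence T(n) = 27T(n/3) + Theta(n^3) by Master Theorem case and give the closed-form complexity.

Master Theorem for T(n) = 27T(n/3) + O(n^3):

a = 27, b = 3, c = 3
log_b(a) = log_3(27) = 3.0000

Case 2: c = 3 = log_3(27) = 3.0000
T(n) = O(n^3 log n) = O(n^3 log n)

For T(n) = 27T(n/3) + O(n^3): log_3(27) = 3.0000. This is Case 2 of the Master Theorem (c = log_b(a), equal work at all levels), giving O(n^3 log n).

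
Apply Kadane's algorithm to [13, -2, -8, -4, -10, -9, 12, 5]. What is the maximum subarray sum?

Using Kadane's algorithm on [13, -2, -8, -4, -10, -9, 12, 5]:

Scanning through the array:
Position 1 (value -2): max_ending_here = 11, max_so_far = 13
Position 2 (value -8): max_ending_here = 3, max_so_far = 13
Position 3 (value -4): max_ending_here = -1, max_so_far = 13
Position 4 (value -10): max_ending_here = -10, max_so_far = 13
Position 5 (value -9): max_ending_here = -9, max_so_far = 13
Position 6 (value 12): max_ending_here = 12, max_so_far = 13
Position 7 (value 5): max_ending_here = 17, max_so_far = 17

Maximum subarray: [12, 5]
Maximum sum: 17

The maximum subarray is [12, 5] with sum 17. This subarray runs from index 6 to index 7.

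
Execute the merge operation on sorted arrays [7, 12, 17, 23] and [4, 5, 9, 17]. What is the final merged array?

Merging process:

Compare 7 vs 4: take 4 from right. Merged: [4]
Compare 7 vs 5: take 5 from right. Merged: [4, 5]
Compare 7 vs 9: take 7 from left. Merged: [4, 5, 7]
Compare 12 vs 9: take 9 from right. Merged: [4, 5, 7, 9]
Compare 12 vs 17: take 12 from left. Merged: [4, 5, 7, 9, 12]
Compare 17 vs 17: take 17 from left. Merged: [4, 5, 7, 9, 12, 17]
Compare 23 vs 17: take 17 from right. Merged: [4, 5, 7, 9, 12, 17, 17]
Append remaining from left: [23]. Merged: [4, 5, 7, 9, 12, 17, 17, 23]

Final merged array: [4, 5, 7, 9, 12, 17, 17, 23]
Total comparisons: 7

The merged array is [4, 5, 7, 9, 12, 17, 17, 23], requiring 7 comparisons. The merge step runs in O(n) time where n is the total number of elements.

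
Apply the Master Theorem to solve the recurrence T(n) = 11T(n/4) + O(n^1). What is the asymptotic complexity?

Master Theorem for T(n) = 11T(n/4) + O(n^1):

a = 11, b = 4, c = 1
log_b(a) = log_4(11) = 1.7297

Case 1: c = 1 < log_4(11) = 1.7297
T(n) = O(n^(log_4 11))

For T(n) = 11T(n/4) + O(n^1): log_4(11) = 1.7297. This is Case 1 of the Master Theorem (c < log_b(a), work dominated by leaves), giving O(n^(log_4 11)).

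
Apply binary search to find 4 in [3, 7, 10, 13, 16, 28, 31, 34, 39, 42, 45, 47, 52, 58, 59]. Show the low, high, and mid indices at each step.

Binary search for 4 in [3, 7, 10, 13, 16, 28, 31, 34, 39, 42, 45, 47, 52, 58, 59]:

lo=0, hi=14, mid=7, arr[mid]=34 -> 34 > 4, search left half
lo=0, hi=6, mid=3, arr[mid]=13 -> 13 > 4, search left half
lo=0, hi=2, mid=1, arr[mid]=7 -> 7 > 4, search left half
lo=0, hi=0, mid=0, arr[mid]=3 -> 3 < 4, search right half
lo=1 > hi=0, target 4 not found

Binary search determines that 4 is not in the array after 4 comparisons. The search space was exhausted without finding the target.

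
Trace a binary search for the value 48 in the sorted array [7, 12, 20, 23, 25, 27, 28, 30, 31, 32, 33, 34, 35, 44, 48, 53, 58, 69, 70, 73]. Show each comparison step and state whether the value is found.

Binary search for 48 in [7, 12, 20, 23, 25, 27, 28, 30, 31, 32, 33, 34, 35, 44, 48, 53, 58, 69, 70, 73]:

lo=0, hi=19, mid=9, arr[mid]=32 -> 32 < 48, search right half
lo=10, hi=19, mid=14, arr[mid]=48 -> Found target at index 14!

Binary search finds 48 at index 14 after 2 comparisons. The search repeatedly halves the search space by comparing with the middle element.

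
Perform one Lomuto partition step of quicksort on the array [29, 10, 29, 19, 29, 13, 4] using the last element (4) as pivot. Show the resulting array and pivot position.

Lomuto partition with pivot = 4:

Initial array: [29, 10, 29, 19, 29, 13, 4]

arr[0]=29 > 4: no swap
arr[1]=10 > 4: no swap
arr[2]=29 > 4: no swap
arr[3]=19 > 4: no swap
arr[4]=29 > 4: no swap
arr[5]=13 > 4: no swap

Place pivot at position 0: [4, 10, 29, 19, 29, 13, 29]
Pivot position: 0

After partitioning with pivot 4, the array becomes [4, 10, 29, 19, 29, 13, 29]. The pivot is placed at index 0. All elements to the left of the pivot are <= 4, and all elements to the right are > 4.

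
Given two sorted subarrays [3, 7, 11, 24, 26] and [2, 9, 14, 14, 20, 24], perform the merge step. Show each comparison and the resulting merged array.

Merging process:

Compare 3 vs 2: take 2 from right. Merged: [2]
Compare 3 vs 9: take 3 from left. Merged: [2, 3]
Compare 7 vs 9: take 7 from left. Merged: [2, 3, 7]
Compare 11 vs 9: take 9 from right. Merged: [2, 3, 7, 9]
Compare 11 vs 14: take 11 from left. Merged: [2, 3, 7, 9, 11]
Compare 24 vs 14: take 14 from right. Merged: [2, 3, 7, 9, 11, 14]
Compare 24 vs 14: take 14 from right. Merged: [2, 3, 7, 9, 11, 14, 14]
Compare 24 vs 20: take 20 from right. Merged: [2, 3, 7, 9, 11, 14, 14, 20]
Compare 24 vs 24: take 24 from left. Merged: [2, 3, 7, 9, 11, 14, 14, 20, 24]
Compare 26 vs 24: take 24 from right. Merged: [2, 3, 7, 9, 11, 14, 14, 20, 24, 24]
Append remaining from left: [26]. Merged: [2, 3, 7, 9, 11, 14, 14, 20, 24, 24, 26]

Final merged array: [2, 3, 7, 9, 11, 14, 14, 20, 24, 24, 26]
Total comparisons: 10

The merged array is [2, 3, 7, 9, 11, 14, 14, 20, 24, 24, 26], requiring 10 comparisons. The merge step runs in O(n) time where n is the total number of elements.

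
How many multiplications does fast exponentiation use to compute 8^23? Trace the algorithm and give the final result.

Computing 8^23 by squaring (build up from 8^1; each line after the first costs one multiplication):

8^1 = 8
8^2 = (8^1)^2 = 8^2 = 64
8^4 = (8^2)^2 = 64^2 = 4096
8^5 = 8 * 8^4 = 8 * 4096 = 32768
8^10 = (8^5)^2 = 32768^2 = 1073741824
8^11 = 8 * 8^10 = 8 * 1073741824 = 8589934592
8^22 = (8^11)^2 = 8589934592^2 = 73786976294838206464
8^23 = 8 * 8^22 = 8 * 73786976294838206464 = 590295810358705651712

Result: 590295810358705651712
Multiplications needed: 7 (7 lines after 8^1)

8^23 = 590295810358705651712. Using exponentiation by squaring, this requires 7 multiplications. The key idea: if the exponent is even, square the half-power; if odd, multiply by the base once.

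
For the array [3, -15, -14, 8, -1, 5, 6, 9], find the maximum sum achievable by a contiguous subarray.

Using Kadane's algorithm on [3, -15, -14, 8, -1, 5, 6, 9]:

Scanning through the array:
Position 1 (value -15): max_ending_here = -12, max_so_far = 3
Position 2 (value -14): max_ending_here = -14, max_so_far = 3
Position 3 (value 8): max_ending_here = 8, max_so_far = 8
Position 4 (value -1): max_ending_here = 7, max_so_far = 8
Position 5 (value 5): max_ending_here = 12, max_so_far = 12
Position 6 (value 6): max_ending_here = 18, max_so_far = 18
Position 7 (value 9): max_ending_here = 27, max_so_far = 27

Maximum subarray: [8, -1, 5, 6, 9]
Maximum sum: 27

The maximum subarray is [8, -1, 5, 6, 9] with sum 27. This subarray runs from index 3 to index 7.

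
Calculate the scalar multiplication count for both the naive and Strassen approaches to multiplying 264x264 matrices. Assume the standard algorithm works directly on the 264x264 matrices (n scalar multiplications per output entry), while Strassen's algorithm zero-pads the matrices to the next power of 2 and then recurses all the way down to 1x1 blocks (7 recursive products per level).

Matrix multiplication for 264x264 matrices:

Strassen's algorithm requires power-of-2 dimensions. Pad 264x264 to 512x512 (next power of 2).

Standard algorithm: 264^3 = 18399744 multiplications
Strassen's algorithm: 7^(log2(512)) = 7^9 = 40353607 multiplications
Difference: 18399744 - 40353607 = -21953863 (Strassen uses MORE here due to padding overhead — for small or just-over-power-of-2 n, padding can outweigh the per-level savings)

Standard: 18399744 multiplications (264^3). Strassen: 40353607 multiplications (7^9, after padding to 512x512). Strassen reduces 8 recursive multiplications to 7 at each level.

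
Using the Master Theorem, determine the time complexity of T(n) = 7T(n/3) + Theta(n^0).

Master Theorem for T(n) = 7T(n/3) + O(n^0):

a = 7, b = 3, c = 0
log_b(a) = log_3(7) = 1.7712

Case 1: c = 0 < log_3(7) = 1.7712
T(n) = O(n^(log_3 7))

For T(n) = 7T(n/3) + O(n^0): log_3(7) = 1.7712. This is Case 1 of the Master Theorem (c < log_b(a), work dominated by leaves), giving O(n^(log_3 7)).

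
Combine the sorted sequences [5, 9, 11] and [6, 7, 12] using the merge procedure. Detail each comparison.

Merging process:

Compare 5 vs 6: take 5 from left. Merged: [5]
Compare 9 vs 6: take 6 from right. Merged: [5, 6]
Compare 9 vs 7: take 7 from right. Merged: [5, 6, 7]
Compare 9 vs 12: take 9 from left. Merged: [5, 6, 7, 9]
Compare 11 vs 12: take 11 from left. Merged: [5, 6, 7, 9, 11]
Append remaining from right: [12]. Merged: [5, 6, 7, 9, 11, 12]

Final merged array: [5, 6, 7, 9, 11, 12]
Total comparisons: 5

The merged array is [5, 6, 7, 9, 11, 12], requiring 5 comparisons. The merge step runs in O(n) time where n is the total number of elements.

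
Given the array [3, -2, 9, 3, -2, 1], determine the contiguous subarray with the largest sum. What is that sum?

Using Kadane's algorithm on [3, -2, 9, 3, -2, 1]:

Scanning through the array:
Position 1 (value -2): max_ending_here = 1, max_so_far = 3
Position 2 (value 9): max_ending_here = 10, max_so_far = 10
Position 3 (value 3): max_ending_here = 13, max_so_far = 13
Position 4 (value -2): max_ending_here = 11, max_so_far = 13
Position 5 (value 1): max_ending_here = 12, max_so_far = 13

Maximum subarray: [3, -2, 9, 3]
Maximum sum: 13

The maximum subarray is [3, -2, 9, 3] with sum 13. This subarray runs from index 0 to index 3.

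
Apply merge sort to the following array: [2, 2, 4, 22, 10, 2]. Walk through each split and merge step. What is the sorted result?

Merge sort trace:

Split: [2, 2, 4, 22, 10, 2] -> [2, 2, 4] and [22, 10, 2]
  Split: [2, 2, 4] -> [2] and [2, 4]
    Split: [2, 4] -> [2] and [4]
    Merge: [2] + [4] -> [2, 4]
  Merge: [2] + [2, 4] -> [2, 2, 4]
  Split: [22, 10, 2] -> [22] and [10, 2]
    Split: [10, 2] -> [10] and [2]
    Merge: [10] + [2] -> [2, 10]
  Merge: [22] + [2, 10] -> [2, 10, 22]
Merge: [2, 2, 4] + [2, 10, 22] -> [2, 2, 2, 4, 10, 22]

Final sorted array: [2, 2, 2, 4, 10, 22]

The merge sort proceeds by recursively splitting the array and merging sorted halves.
After all merges, the sorted array is [2, 2, 2, 4, 10, 22].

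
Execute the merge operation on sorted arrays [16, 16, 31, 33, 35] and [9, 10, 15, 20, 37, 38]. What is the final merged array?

Merging process:

Compare 16 vs 9: take 9 from right. Merged: [9]
Compare 16 vs 10: take 10 from right. Merged: [9, 10]
Compare 16 vs 15: take 15 from right. Merged: [9, 10, 15]
Compare 16 vs 20: take 16 from left. Merged: [9, 10, 15, 16]
Compare 16 vs 20: take 16 from left. Merged: [9, 10, 15, 16, 16]
Compare 31 vs 20: take 20 from right. Merged: [9, 10, 15, 16, 16, 20]
Compare 31 vs 37: take 31 from left. Merged: [9, 10, 15, 16, 16, 20, 31]
Compare 33 vs 37: take 33 from left. Merged: [9, 10, 15, 16, 16, 20, 31, 33]
Compare 35 vs 37: take 35 from left. Merged: [9, 10, 15, 16, 16, 20, 31, 33, 35]
Append remaining from right: [37, 38]. Merged: [9, 10, 15, 16, 16, 20, 31, 33, 35, 37, 38]

Final merged array: [9, 10, 15, 16, 16, 20, 31, 33, 35, 37, 38]
Total comparisons: 9

The merged array is [9, 10, 15, 16, 16, 20, 31, 33, 35, 37, 38], requiring 9 comparisons. The merge step runs in O(n) time where n is the total number of elements.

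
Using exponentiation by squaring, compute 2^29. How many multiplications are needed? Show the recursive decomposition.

Computing 2^29 by squaring (build up from 2^1; each line after the first costs one multiplication):

2^1 = 2
2^2 = (2^1)^2 = 2^2 = 4
2^3 = 2 * 2^2 = 2 * 4 = 8
2^6 = (2^3)^2 = 8^2 = 64
2^7 = 2 * 2^6 = 2 * 64 = 128
2^14 = (2^7)^2 = 128^2 = 16384
2^28 = (2^14)^2 = 16384^2 = 268435456
2^29 = 2 * 2^28 = 2 * 268435456 = 536870912

Result: 536870912
Multiplications needed: 7 (7 lines after 2^1)

2^29 = 536870912. Using exponentiation by squaring, this requires 7 multiplications. The key idea: if the exponent is even, square the half-power; if odd, multiply by the base once.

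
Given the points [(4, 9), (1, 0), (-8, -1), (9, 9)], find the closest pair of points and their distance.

Computing all pairwise distances among 4 points:

d((4, 9), (1, 0)) = 9.4868
d((4, 9), (-8, -1)) = 15.6205
d((4, 9), (9, 9)) = 5.0 <-- minimum
d((1, 0), (-8, -1)) = 9.0554
d((1, 0), (9, 9)) = 12.0416
d((-8, -1), (9, 9)) = 19.7231

Closest pair: (4, 9) and (9, 9) with distance 5.0

The closest pair is (4, 9) and (9, 9) with Euclidean distance 5.0. For 4 points, brute-force pairwise comparison is shown above. For large n, the divide-and-conquer algorithm (sort by x, recurse on halves, check the dividing strip) achieves O(n log n).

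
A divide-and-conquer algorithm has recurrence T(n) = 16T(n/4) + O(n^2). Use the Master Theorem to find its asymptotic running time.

Master Theorem for T(n) = 16T(n/4) + O(n^2):

a = 16, b = 4, c = 2
log_b(a) = log_4(16) = 2.0000

Case 2: c = 2 = log_4(16) = 2.0000
T(n) = O(n^2 log n) = O(n^2 log n)

For T(n) = 16T(n/4) + O(n^2): log_4(16) = 2.0000. This is Case 2 of the Master Theorem (c = log_b(a), equal work at all levels), giving O(n^2 log n).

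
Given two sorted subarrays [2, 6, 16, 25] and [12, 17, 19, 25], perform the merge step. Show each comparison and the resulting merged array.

Merging process:

Compare 2 vs 12: take 2 from left. Merged: [2]
Compare 6 vs 12: take 6 from left. Merged: [2, 6]
Compare 16 vs 12: take 12 from right. Merged: [2, 6, 12]
Compare 16 vs 17: take 16 from left. Merged: [2, 6, 12, 16]
Compare 25 vs 17: take 17 from right. Merged: [2, 6, 12, 16, 17]
Compare 25 vs 19: take 19 from right. Merged: [2, 6, 12, 16, 17, 19]
Compare 25 vs 25: take 25 from left. Merged: [2, 6, 12, 16, 17, 19, 25]
Append remaining from right: [25]. Merged: [2, 6, 12, 16, 17, 19, 25, 25]

Final merged array: [2, 6, 12, 16, 17, 19, 25, 25]
Total comparisons: 7

The merged array is [2, 6, 12, 16, 17, 19, 25, 25], requiring 7 comparisons. The merge step runs in O(n) time where n is the total number of elements.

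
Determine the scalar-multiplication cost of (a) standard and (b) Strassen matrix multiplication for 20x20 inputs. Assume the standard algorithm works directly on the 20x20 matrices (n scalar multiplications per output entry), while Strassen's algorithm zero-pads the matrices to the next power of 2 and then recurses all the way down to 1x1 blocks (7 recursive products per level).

Matrix multiplication for 20x20 matrices:

Strassen's algorithm requires power-of-2 dimensions. Pad 20x20 to 32x32 (next power of 2).

Standard algorithm: 20^3 = 8000 multiplications
Strassen's algorithm: 7^(log2(32)) = 7^5 = 16807 multiplications
Difference: 8000 - 16807 = -8807 (Strassen uses MORE here due to padding overhead — for small or just-over-power-of-2 n, padding can outweigh the per-level savings)

Standard: 8000 multiplications (20^3). Strassen: 16807 multiplications (7^5, after padding to 32x32). Strassen reduces 8 recursive multiplications to 7 at each level.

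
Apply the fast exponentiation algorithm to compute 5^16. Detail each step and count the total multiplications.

Computing 5^16 by squaring (build up from 5^1; each line after the first costs one multiplication):

5^1 = 5
5^2 = (5^1)^2 = 5^2 = 25
5^4 = (5^2)^2 = 25^2 = 625
5^8 = (5^4)^2 = 625^2 = 390625
5^16 = (5^8)^2 = 390625^2 = 152587890625

Result: 152587890625
Multiplications needed: 4 (4 lines after 5^1)

5^16 = 152587890625. Using exponentiation by squaring, this requires 4 multiplications. The key idea: if the exponent is even, square the half-power; if odd, multiply by the base once.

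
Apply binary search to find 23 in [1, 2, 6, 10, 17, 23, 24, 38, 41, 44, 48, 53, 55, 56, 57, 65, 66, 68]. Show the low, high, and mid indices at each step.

Binary search for 23 in [1, 2, 6, 10, 17, 23, 24, 38, 41, 44, 48, 53, 55, 56, 57, 65, 66, 68]:

lo=0, hi=17, mid=8, arr[mid]=41 -> 41 > 23, search left half
lo=0, hi=7, mid=3, arr[mid]=10 -> 10 < 23, search right half
lo=4, hi=7, mid=5, arr[mid]=23 -> Found target at index 5!

Binary search finds 23 at index 5 after 3 comparisons. The search repeatedly halves the search space by comparing with the middle element.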